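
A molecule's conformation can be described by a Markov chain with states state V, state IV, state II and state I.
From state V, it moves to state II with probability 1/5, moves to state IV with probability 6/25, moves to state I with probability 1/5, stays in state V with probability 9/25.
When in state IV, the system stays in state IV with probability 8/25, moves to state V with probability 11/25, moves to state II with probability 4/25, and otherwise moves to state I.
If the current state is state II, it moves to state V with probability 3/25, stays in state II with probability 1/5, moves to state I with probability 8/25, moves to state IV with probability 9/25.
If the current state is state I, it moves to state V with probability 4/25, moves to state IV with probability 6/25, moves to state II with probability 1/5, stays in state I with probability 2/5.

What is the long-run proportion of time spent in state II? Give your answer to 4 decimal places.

0.1886

Let the stationary distribution be π with π = πP and π_1 + π_2 + π_3 + π_4 = 1.
π_1 = 0.36·π_1 + 0.44·π_2 + 0.12·π_3 + 0.16·π_4
π_2 = 0.24·π_1 + 0.32·π_2 + 0.36·π_3 + 0.24·π_4
π_3 = 0.2·π_1 + 0.16·π_2 + 0.2·π_3 + 0.2·π_4
Solving with the normalization constraint gives π = (0.2905, 0.2855, 0.1886, 0.2355).
So the stationary probability of state II is 0.1886.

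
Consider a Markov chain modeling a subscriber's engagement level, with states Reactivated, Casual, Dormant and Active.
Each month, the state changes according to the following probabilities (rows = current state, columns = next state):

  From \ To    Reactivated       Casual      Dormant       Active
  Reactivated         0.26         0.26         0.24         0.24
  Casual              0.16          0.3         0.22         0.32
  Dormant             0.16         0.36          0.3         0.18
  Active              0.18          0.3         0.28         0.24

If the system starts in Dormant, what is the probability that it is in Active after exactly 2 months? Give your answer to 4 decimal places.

0.2508

Propagate the distribution vector 2 months from Dormant.
After 0 months: (0.0000, 0.0000, 1.0000, 0.0000)
After 1 month: (0.1600, 0.3600, 0.3000, 0.1800)
After 2 months: (0.1796, 0.3116, 0.2580, 0.2508)
P(in Active after 2 months) = 0.2508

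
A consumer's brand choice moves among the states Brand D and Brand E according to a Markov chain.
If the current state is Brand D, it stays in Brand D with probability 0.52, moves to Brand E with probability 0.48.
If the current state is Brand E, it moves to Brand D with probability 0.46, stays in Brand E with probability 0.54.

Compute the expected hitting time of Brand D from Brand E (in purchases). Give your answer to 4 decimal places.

Let t(s) be the expected number of purchases to first reach Brand D from state s, with t(Brand D) = 0. Conditioning on the first purchase:
t(Brand E) = 1 + 0.54·t(Brand E)
Solving: t(Brand E) = 2.1739.
Expected purchases from Brand E to Brand D: 2.1739.

2.1739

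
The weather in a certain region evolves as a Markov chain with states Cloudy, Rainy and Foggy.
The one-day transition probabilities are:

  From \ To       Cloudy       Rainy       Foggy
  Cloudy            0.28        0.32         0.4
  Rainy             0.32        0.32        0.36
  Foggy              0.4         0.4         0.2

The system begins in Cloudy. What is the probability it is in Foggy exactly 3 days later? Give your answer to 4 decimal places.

Propagate the distribution vector 3 days from Cloudy.
After 0 days: (1.0000, 0.0000, 0.0000)
After 1 day: (0.2800, 0.3200, 0.4000)
After 2 days: (0.3408, 0.3520, 0.3072)
After 3 days: (0.3309, 0.3446, 0.3245)
P(in Foggy after 3 days) = 0.3245

0.3245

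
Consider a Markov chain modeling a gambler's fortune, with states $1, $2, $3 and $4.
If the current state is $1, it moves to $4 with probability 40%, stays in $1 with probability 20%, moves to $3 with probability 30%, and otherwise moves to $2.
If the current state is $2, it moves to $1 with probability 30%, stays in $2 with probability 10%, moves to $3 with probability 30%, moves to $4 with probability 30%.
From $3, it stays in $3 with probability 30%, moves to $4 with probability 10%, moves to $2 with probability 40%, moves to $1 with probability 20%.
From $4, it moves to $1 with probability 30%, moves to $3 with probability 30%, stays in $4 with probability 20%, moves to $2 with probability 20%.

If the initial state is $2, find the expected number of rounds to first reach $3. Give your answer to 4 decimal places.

3.3333

Let t(s) be the expected number of rounds to first reach $3 from state s, with t($3) = 0. Conditioning on the first round:
t($1) = 1 + 0.2·t($1) + 0.1·t($2) + 0.4·t($4)
t($2) = 1 + 0.3·t($1) + 0.1·t($2) + 0.3·t($4)
t($4) = 1 + 0.3·t($1) + 0.2·t($2) + 0.2·t($4)
Solving: t($1) = 3.3333, t($2) = 3.3333, t($4) = 3.3333.
Expected rounds from $2 to $3: 3.3333.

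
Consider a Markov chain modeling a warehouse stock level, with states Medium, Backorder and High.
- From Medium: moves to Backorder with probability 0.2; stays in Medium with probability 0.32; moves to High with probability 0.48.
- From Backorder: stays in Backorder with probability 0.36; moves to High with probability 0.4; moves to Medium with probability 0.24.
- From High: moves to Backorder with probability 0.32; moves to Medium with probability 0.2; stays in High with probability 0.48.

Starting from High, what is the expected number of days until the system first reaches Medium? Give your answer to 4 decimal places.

Let t(s) be the expected number of days to first reach Medium from state s, with t(Medium) = 0. Conditioning on the first day:
t(Backorder) = 1 + 0.36·t(Backorder) + 0.4·t(High)
t(High) = 1 + 0.32·t(Backorder) + 0.48·t(High)
Solving: t(Backorder) = 4.4922, t(High) = 4.6875.
Expected days from High to Medium: 4.6875.

4.6875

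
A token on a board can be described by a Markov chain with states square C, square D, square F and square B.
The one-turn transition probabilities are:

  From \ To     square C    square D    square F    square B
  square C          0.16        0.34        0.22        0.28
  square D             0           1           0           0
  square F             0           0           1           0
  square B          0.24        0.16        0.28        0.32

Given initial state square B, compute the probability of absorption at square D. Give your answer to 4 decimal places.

0.4286

Let h(s) be the probability of absorption at square D starting from transient state s. Then h(square D) = 1 and h(square F) = 0. By first-step analysis:
h(square C) = 0.16·h(square C) + 0.34·1 + 0.22·0 + 0.28·h(square B)
h(square B) = 0.24·h(square C) + 0.16·1 + 0.28·0 + 0.32·h(square B)
Solving: h(square C) = 0.5476, h(square B) = 0.4286.
Starting from square B, the probability is 0.4286.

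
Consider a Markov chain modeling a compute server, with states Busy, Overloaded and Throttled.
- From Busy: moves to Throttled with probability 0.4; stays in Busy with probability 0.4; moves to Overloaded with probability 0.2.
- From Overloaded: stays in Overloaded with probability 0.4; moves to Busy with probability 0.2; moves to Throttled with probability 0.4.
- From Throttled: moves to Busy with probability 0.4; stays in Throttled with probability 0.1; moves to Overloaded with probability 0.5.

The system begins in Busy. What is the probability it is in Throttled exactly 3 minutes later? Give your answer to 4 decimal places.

0.3160

Propagate the distribution vector 3 minutes from Busy.
After 0 minutes: (1.0000, 0.0000, 0.0000)
After 1 minute: (0.4000, 0.2000, 0.4000)
After 2 minutes: (0.3600, 0.3600, 0.2800)
After 3 minutes: (0.3280, 0.3560, 0.3160)
P(in Throttled after 3 minutes) = 0.3160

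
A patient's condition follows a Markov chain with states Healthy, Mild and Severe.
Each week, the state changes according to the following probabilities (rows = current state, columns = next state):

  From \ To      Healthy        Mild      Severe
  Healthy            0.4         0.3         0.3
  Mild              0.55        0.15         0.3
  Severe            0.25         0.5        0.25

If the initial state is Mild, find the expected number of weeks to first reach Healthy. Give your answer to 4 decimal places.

2.1538

Let t(s) be the expected number of weeks to first reach Healthy from state s, with t(Healthy) = 0. Conditioning on the first week:
t(Mild) = 1 + 0.15·t(Mild) + 0.3·t(Severe)
t(Severe) = 1 + 0.5·t(Mild) + 0.25·t(Severe)
Solving: t(Mild) = 2.1538, t(Severe) = 2.7692.
Expected weeks from Mild to Healthy: 2.1538.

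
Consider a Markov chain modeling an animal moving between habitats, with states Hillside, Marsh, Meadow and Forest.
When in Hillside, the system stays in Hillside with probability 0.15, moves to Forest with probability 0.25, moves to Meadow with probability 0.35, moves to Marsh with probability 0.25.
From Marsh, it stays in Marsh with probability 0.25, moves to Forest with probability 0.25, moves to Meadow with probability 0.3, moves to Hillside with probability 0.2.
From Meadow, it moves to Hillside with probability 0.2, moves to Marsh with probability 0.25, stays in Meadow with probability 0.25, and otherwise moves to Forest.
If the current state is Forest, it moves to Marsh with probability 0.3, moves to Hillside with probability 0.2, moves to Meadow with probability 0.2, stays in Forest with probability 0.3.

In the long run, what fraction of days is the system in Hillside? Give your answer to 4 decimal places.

0.1905

Let the stationary distribution be π with π = πP and π_1 + π_2 + π_3 + π_4 = 1.
π_1 = 0.15·π_1 + 0.2·π_2 + 0.2·π_3 + 0.2·π_4
π_2 = 0.25·π_1 + 0.25·π_2 + 0.25·π_3 + 0.3·π_4
π_3 = 0.35·π_1 + 0.3·π_2 + 0.25·π_3 + 0.2·π_4
Solving with the normalization constraint gives π = (0.1905, 0.2639, 0.2684, 0.2773).
So the stationary probability of Hillside is 0.1905.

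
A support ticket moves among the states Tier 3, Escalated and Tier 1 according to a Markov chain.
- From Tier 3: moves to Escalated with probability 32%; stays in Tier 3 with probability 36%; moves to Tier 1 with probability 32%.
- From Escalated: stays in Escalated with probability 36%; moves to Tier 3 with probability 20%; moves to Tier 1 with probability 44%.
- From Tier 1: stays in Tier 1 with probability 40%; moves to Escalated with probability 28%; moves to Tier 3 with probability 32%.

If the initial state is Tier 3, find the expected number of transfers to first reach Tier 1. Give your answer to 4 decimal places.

Let t(s) be the expected number of transfers to first reach Tier 1 from state s, with t(Tier 1) = 0. Conditioning on the first transfer:
t(Tier 3) = 1 + 0.36·t(Tier 3) + 0.32·t(Escalated)
t(Escalated) = 1 + 0.2·t(Tier 3) + 0.36·t(Escalated)
Solving: t(Tier 3) = 2.7778, t(Escalated) = 2.4306.
Expected transfers from Tier 3 to Tier 1: 2.7778.

2.7778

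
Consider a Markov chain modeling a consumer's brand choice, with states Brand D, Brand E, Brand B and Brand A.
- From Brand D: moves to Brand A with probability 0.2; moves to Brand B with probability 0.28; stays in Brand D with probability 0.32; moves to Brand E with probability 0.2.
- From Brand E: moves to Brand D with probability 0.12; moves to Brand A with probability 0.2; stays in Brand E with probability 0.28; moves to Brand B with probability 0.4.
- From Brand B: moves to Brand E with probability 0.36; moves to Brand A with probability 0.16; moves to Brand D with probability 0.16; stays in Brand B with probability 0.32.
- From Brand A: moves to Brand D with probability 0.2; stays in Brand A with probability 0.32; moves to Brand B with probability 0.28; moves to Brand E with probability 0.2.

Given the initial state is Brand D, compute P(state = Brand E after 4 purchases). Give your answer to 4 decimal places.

0.2735

Propagate the distribution vector 4 purchases from Brand D.
After 0 purchases: (1.0000, 0.0000, 0.0000, 0.0000)
After 1 purchase: (0.3200, 0.2000, 0.2800, 0.2000)
After 2 purchases: (0.2112, 0.2608, 0.3152, 0.2128)
After 3 purchases: (0.1919, 0.2713, 0.3239, 0.2129)
After 4 purchases: (0.1884, 0.2735, 0.3255, 0.2126)
P(in Brand E after 4 purchases) = 0.2735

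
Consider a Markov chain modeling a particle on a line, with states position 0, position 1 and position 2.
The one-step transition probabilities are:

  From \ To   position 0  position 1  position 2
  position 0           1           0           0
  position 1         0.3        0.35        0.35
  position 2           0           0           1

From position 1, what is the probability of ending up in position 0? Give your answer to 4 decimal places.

0.4615

Let h(s) be the probability of absorption at position 0 starting from transient state s. Then h(position 0) = 1 and h(position 2) = 0. By first-step analysis:
h(position 1) = 0.3·1 + 0.35·h(position 1) + 0.35·0
Solving: h(position 1) = 0.4615.
Starting from position 1, the probability is 0.4615.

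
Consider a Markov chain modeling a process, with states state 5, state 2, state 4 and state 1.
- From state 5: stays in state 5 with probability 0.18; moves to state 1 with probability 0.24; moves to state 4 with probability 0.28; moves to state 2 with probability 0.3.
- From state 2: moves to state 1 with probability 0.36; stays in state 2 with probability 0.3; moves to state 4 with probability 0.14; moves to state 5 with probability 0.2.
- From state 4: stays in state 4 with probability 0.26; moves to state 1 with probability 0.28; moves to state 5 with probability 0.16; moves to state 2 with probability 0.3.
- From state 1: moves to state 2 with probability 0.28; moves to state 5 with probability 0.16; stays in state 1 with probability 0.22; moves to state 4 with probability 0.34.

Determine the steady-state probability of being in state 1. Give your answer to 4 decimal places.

Let the stationary distribution be π with π = πP and π_1 + π_2 + π_3 + π_4 = 1.
π_1 = 0.18·π_1 + 0.2·π_2 + 0.16·π_3 + 0.16·π_4
π_2 = 0.3·π_1 + 0.3·π_2 + 0.3·π_3 + 0.28·π_4
π_3 = 0.28·π_1 + 0.14·π_2 + 0.26·π_3 + 0.34·π_4
Solving with the normalization constraint gives π = (0.1753, 0.2944, 0.2506, 0.2798).
So the stationary probability of state 1 is 0.2798.

0.2798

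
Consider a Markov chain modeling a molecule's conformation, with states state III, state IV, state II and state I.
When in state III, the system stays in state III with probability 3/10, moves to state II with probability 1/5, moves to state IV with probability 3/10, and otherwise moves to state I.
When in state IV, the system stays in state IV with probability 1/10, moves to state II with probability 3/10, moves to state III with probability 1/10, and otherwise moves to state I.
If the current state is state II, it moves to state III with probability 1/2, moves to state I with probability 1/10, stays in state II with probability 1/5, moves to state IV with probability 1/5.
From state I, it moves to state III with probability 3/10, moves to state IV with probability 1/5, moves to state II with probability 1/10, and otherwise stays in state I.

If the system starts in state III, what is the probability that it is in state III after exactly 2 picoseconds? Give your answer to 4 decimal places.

Propagate the distribution vector 2 picoseconds from state III.
After 0 picoseconds: (1.0000, 0.0000, 0.0000, 0.0000)
After 1 picosecond: (0.3000, 0.3000, 0.2000, 0.2000)
After 2 picoseconds: (0.2800, 0.2000, 0.2100, 0.3100)
P(in state III after 2 picoseconds) = 0.2800

0.2800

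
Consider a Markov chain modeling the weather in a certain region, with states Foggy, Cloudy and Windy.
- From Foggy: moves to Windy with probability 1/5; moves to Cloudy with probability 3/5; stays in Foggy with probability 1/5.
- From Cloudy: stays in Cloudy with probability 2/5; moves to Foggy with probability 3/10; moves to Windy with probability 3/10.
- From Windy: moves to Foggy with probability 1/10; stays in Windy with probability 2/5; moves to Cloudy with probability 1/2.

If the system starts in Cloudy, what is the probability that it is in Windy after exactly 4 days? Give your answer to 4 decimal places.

Propagate the distribution vector 4 days from Cloudy.
After 0 days: (0.0000, 1.0000, 0.0000)
After 1 day: (0.3000, 0.4000, 0.3000)
After 2 days: (0.2100, 0.4900, 0.3000)
After 3 days: (0.2190, 0.4720, 0.3090)
After 4 days: (0.2163, 0.4747, 0.3090)
P(in Windy after 4 days) = 0.3090

0.3090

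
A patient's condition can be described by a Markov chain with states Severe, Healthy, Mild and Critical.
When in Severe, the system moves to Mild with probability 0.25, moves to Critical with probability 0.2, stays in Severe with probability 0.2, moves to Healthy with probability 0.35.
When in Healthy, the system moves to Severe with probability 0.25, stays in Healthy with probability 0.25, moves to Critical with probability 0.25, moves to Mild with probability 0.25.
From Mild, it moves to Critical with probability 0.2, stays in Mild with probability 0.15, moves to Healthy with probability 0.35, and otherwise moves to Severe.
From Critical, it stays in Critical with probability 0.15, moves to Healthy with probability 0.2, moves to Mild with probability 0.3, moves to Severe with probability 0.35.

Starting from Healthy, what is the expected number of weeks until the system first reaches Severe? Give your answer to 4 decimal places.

3.5273

Let t(s) be the expected number of weeks to first reach Severe from state s, with t(Severe) = 0. Conditioning on the first week:
t(Healthy) = 1 + 0.25·t(Healthy) + 0.25·t(Mild) + 0.25·t(Critical)
t(Mild) = 1 + 0.35·t(Healthy) + 0.15·t(Mild) + 0.2·t(Critical)
t(Critical) = 1 + 0.2·t(Healthy) + 0.3·t(Mild) + 0.15·t(Critical)
Solving: t(Healthy) = 3.5273, t(Mild) = 3.3818, t(Critical) = 3.2000.
Expected weeks from Healthy to Severe: 3.5273.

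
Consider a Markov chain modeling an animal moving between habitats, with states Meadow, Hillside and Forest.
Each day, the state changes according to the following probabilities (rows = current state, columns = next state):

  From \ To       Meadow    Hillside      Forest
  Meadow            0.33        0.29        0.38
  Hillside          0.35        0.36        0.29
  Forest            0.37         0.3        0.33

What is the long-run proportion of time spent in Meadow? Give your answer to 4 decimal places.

0.3497

Let the stationary distribution be π with π = πP and π_1 + π_2 + π_3 = 1.
π_1 = 0.33·π_1 + 0.35·π_2 + 0.37·π_3
π_2 = 0.29·π_1 + 0.36·π_2 + 0.3·π_3
Solving with the normalization constraint gives π = (0.3497, 0.3154, 0.3349).
So the stationary probability of Meadow is 0.3497.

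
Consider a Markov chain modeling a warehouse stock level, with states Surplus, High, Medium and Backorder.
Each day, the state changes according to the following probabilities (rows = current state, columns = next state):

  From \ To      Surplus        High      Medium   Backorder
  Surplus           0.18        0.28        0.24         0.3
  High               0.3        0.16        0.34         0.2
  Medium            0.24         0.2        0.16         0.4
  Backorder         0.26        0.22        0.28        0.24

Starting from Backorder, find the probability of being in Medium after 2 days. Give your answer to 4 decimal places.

Propagate the distribution vector 2 days from Backorder.
After 0 days: (0.0000, 0.0000, 0.0000, 1.0000)
After 1 day: (0.2600, 0.2200, 0.2800, 0.2400)
After 2 days: (0.2424, 0.2168, 0.2492, 0.2916)
P(in Medium after 2 days) = 0.2492

0.2492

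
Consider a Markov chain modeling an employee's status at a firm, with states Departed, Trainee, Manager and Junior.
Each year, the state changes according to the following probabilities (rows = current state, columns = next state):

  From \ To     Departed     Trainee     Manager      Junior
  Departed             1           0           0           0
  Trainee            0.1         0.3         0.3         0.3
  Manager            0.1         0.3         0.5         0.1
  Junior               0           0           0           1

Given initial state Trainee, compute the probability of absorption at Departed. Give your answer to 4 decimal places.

0.3077

Let h(s) be the probability of absorption at Departed starting from transient state s. Then h(Departed) = 1 and h(Junior) = 0. By first-step analysis:
h(Trainee) = 0.1·1 + 0.3·h(Trainee) + 0.3·h(Manager) + 0.3·0
h(Manager) = 0.1·1 + 0.3·h(Trainee) + 0.5·h(Manager) + 0.1·0
Solving: h(Trainee) = 0.3077, h(Manager) = 0.3846.
Starting from Trainee, the probability is 0.3077.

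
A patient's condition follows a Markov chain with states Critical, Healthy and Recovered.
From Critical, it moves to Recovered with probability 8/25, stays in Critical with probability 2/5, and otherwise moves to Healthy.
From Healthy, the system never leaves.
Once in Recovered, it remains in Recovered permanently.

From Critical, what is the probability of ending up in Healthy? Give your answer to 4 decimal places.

Let h(s) be the probability of absorption at Healthy starting from transient state s. Then h(Healthy) = 1 and h(Recovered) = 0. By first-step analysis:
h(Critical) = 0.4·h(Critical) + 0.28·1 + 0.32·0
Solving: h(Critical) = 0.4667.
Starting from Critical, the probability is 0.4667.

0.4667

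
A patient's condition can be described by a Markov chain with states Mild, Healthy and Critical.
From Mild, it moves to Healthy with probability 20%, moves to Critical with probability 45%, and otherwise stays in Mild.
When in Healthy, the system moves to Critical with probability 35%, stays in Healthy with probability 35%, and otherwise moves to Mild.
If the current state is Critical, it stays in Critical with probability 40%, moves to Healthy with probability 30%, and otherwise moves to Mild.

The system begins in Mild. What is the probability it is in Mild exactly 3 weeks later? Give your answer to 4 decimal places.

0.3159

Propagate the distribution vector 3 weeks from Mild.
After 0 weeks: (1.0000, 0.0000, 0.0000)
After 1 week: (0.3500, 0.2000, 0.4500)
After 2 weeks: (0.3175, 0.2750, 0.4075)
After 3 weeks: (0.3159, 0.2820, 0.4021)
P(in Mild after 3 weeks) = 0.3159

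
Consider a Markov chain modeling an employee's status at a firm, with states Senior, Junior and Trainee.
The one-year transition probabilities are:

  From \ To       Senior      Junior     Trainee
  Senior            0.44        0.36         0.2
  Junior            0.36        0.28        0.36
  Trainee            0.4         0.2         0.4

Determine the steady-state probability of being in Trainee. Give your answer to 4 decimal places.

0.3076

Let the stationary distribution be π with π = πP and π_1 + π_2 + π_3 = 1.
π_1 = 0.44·π_1 + 0.36·π_2 + 0.4·π_3
π_2 = 0.36·π_1 + 0.28·π_2 + 0.2·π_3
Solving with the normalization constraint gives π = (0.4047, 0.2878, 0.3076).
So the stationary probability of Trainee is 0.3076.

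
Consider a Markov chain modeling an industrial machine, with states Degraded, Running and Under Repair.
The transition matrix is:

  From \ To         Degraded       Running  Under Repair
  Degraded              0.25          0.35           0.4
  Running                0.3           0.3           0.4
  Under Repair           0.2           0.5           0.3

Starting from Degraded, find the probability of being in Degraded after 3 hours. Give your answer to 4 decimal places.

Propagate the distribution vector 3 hours from Degraded.
After 0 hours: (1.0000, 0.0000, 0.0000)
After 1 hour: (0.2500, 0.3500, 0.4000)
After 2 hours: (0.2475, 0.3925, 0.3600)
After 3 hours: (0.2516, 0.3844, 0.3640)
P(in Degraded after 3 hours) = 0.2516

0.2516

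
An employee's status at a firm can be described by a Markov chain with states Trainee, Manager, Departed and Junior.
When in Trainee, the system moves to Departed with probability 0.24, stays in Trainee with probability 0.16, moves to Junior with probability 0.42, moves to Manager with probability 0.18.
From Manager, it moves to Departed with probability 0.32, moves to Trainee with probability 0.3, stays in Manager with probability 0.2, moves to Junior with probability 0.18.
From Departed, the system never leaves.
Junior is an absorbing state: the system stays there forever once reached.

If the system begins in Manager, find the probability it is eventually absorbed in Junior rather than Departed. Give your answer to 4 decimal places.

Let h(s) be the probability of absorption at Junior starting from transient state s. Then h(Junior) = 1 and h(Departed) = 0. By first-step analysis:
h(Trainee) = 0.16·h(Trainee) + 0.18·h(Manager) + 0.24·0 + 0.42·1
h(Manager) = 0.3·h(Trainee) + 0.2·h(Manager) + 0.32·0 + 0.18·1
Solving: h(Trainee) = 0.5961, h(Manager) = 0.4485.
Starting from Manager, the probability is 0.4485.

0.4485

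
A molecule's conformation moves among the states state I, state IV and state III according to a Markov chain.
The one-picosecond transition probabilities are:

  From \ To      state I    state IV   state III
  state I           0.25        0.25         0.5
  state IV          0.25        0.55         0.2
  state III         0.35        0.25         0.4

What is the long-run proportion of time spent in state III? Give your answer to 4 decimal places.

0.3571

Let the stationary distribution be π with π = πP and π_1 + π_2 + π_3 = 1.
π_1 = 0.25·π_1 + 0.25·π_2 + 0.35·π_3
π_2 = 0.25·π_1 + 0.55·π_2 + 0.25·π_3
Solving with the normalization constraint gives π = (0.2857, 0.3571, 0.3571).
So the stationary probability of state III is 0.3571.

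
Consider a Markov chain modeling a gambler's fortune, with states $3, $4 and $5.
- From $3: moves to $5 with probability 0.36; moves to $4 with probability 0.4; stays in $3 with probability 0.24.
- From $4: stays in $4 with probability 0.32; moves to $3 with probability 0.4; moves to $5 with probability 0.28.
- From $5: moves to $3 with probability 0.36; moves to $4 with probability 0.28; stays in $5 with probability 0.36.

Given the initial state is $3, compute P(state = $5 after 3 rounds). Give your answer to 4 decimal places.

Propagate the distribution vector 3 rounds from $3.
After 0 rounds: (1.0000, 0.0000, 0.0000)
After 1 round: (0.2400, 0.4000, 0.3600)
After 2 rounds: (0.3472, 0.3248, 0.3280)
After 3 rounds: (0.3313, 0.3347, 0.3340)
P(in $5 after 3 rounds) = 0.3340

0.3340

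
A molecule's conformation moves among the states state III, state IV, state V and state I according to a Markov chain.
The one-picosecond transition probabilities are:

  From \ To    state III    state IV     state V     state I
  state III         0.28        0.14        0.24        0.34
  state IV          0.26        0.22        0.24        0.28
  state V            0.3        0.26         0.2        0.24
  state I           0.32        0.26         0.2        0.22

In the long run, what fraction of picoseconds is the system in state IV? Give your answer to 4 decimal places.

0.2164

Let the stationary distribution be π with π = πP and π_1 + π_2 + π_3 + π_4 = 1.
π_1 = 0.28·π_1 + 0.26·π_2 + 0.3·π_3 + 0.32·π_4
π_2 = 0.14·π_1 + 0.22·π_2 + 0.26·π_3 + 0.26·π_4
π_3 = 0.24·π_1 + 0.24·π_2 + 0.2·π_3 + 0.2·π_4
Solving with the normalization constraint gives π = (0.2910, 0.2164, 0.2203, 0.2723).
So the stationary probability of state IV is 0.2164.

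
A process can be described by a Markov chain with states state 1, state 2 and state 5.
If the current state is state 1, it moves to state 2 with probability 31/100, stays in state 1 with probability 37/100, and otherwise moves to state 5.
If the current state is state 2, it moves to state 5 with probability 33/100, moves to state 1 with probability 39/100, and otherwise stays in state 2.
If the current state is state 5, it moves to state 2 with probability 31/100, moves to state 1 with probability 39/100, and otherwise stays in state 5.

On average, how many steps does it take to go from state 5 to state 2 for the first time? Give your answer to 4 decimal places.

Let t(s) be the expected number of steps to first reach state 2 from state s, with t(state 2) = 0. Conditioning on the first step:
t(state 1) = 1 + 0.37·t(state 1) + 0.32·t(state 5)
t(state 5) = 1 + 0.39·t(state 1) + 0.3·t(state 5)
Solving: t(state 1) = 3.2258, t(state 5) = 3.2258.
Expected steps from state 5 to state 2: 3.2258.

3.2258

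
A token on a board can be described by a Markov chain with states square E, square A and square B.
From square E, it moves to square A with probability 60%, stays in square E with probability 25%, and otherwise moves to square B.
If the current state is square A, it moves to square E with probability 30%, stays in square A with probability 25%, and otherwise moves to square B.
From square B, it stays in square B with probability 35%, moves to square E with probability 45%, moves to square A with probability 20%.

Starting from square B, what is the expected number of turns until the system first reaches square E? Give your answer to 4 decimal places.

Let t(s) be the expected number of turns to first reach square E from state s, with t(square E) = 0. Conditioning on the first turn:
t(square A) = 1 + 0.25·t(square A) + 0.45·t(square B)
t(square B) = 1 + 0.2·t(square A) + 0.35·t(square B)
Solving: t(square A) = 2.7673, t(square B) = 2.3899.
Expected turns from square B to square E: 2.3899.

2.3899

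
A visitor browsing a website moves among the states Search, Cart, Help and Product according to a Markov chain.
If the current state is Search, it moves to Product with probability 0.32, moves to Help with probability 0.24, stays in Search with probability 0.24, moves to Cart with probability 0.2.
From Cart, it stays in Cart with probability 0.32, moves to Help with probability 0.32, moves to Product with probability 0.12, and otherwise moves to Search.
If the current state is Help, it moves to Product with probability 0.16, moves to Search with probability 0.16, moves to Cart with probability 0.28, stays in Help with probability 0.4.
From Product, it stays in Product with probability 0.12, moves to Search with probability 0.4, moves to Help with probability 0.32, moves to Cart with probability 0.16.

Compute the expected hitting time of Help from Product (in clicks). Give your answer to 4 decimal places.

Let t(s) be the expected number of clicks to first reach Help from state s, with t(Help) = 0. Conditioning on the first click:
t(Search) = 1 + 0.24·t(Search) + 0.2·t(Cart) + 0.32·t(Product)
t(Cart) = 1 + 0.24·t(Search) + 0.32·t(Cart) + 0.12·t(Product)
t(Product) = 1 + 0.4·t(Search) + 0.16·t(Cart) + 0.12·t(Product)
Solving: t(Search) = 3.6260, t(Cart) = 3.3492, t(Product) = 3.3935.
Expected clicks from Product to Help: 3.3935.

3.3935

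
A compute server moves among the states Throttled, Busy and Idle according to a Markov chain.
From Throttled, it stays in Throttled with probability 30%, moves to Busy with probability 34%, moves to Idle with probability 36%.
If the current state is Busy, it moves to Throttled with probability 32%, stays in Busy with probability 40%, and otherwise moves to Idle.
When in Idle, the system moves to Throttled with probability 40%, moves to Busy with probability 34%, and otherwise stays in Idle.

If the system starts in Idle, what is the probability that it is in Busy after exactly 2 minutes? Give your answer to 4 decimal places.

Sum over the intermediate state after 1 minute:
P = P(Idle→Throttled)·P(Throttled→Busy) + P(Idle→Busy)·P(Busy→Busy) + P(Idle→Idle)·P(Idle→Busy)
  = 0.4×0.34 + 0.34×0.4 + 0.26×0.34
  = 0.1360 + 0.1360 + 0.0884 = 0.3604

0.3604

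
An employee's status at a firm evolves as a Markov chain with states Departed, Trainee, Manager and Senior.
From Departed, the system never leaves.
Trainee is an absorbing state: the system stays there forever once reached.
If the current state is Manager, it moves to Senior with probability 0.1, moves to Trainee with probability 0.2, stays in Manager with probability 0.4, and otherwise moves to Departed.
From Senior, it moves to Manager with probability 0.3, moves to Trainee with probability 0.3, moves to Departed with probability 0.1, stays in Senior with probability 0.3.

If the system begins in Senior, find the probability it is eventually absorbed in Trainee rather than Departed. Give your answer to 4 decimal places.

0.6154

Let h(s) be the probability of absorption at Trainee starting from transient state s. Then h(Trainee) = 1 and h(Departed) = 0. By first-step analysis:
h(Manager) = 0.3·0 + 0.2·1 + 0.4·h(Manager) + 0.1·h(Senior)
h(Senior) = 0.1·0 + 0.3·1 + 0.3·h(Manager) + 0.3·h(Senior)
Solving: h(Manager) = 0.4359, h(Senior) = 0.6154.
Starting from Senior, the probability is 0.6154.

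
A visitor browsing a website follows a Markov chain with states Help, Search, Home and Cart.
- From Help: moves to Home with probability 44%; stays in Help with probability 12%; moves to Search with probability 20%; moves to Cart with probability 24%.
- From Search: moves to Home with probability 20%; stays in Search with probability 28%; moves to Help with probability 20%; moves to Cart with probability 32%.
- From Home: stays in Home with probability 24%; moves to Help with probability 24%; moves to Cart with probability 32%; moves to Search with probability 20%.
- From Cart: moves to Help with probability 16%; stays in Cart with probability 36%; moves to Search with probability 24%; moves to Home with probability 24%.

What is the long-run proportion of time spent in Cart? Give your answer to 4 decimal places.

0.3181

Let the stationary distribution be π with π = πP and π_1 + π_2 + π_3 + π_4 = 1.
π_1 = 0.12·π_1 + 0.2·π_2 + 0.24·π_3 + 0.16·π_4
π_2 = 0.2·π_1 + 0.28·π_2 + 0.2·π_3 + 0.24·π_4
π_3 = 0.44·π_1 + 0.2·π_2 + 0.24·π_3 + 0.24·π_4
Solving with the normalization constraint gives π = (0.1833, 0.2312, 0.2674, 0.3181).
So the stationary probability of Cart is 0.3181.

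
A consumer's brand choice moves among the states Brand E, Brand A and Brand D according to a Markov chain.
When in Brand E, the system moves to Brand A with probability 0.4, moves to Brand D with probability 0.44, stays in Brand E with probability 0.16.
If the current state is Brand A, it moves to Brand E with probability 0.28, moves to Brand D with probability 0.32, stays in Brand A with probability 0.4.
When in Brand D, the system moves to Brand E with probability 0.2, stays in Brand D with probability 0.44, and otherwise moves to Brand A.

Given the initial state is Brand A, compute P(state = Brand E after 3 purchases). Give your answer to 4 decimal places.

Propagate the distribution vector 3 purchases from Brand A.
After 0 purchases: (0.0000, 1.0000, 0.0000)
After 1 purchase: (0.2800, 0.4000, 0.3200)
After 2 purchases: (0.2208, 0.3872, 0.3920)
After 3 purchases: (0.2221, 0.3843, 0.3935)
P(in Brand E after 3 purchases) = 0.2221

0.2221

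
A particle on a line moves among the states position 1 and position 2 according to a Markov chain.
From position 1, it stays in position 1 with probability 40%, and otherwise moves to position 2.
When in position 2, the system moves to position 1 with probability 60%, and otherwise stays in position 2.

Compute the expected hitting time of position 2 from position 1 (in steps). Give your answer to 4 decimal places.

Let t(s) be the expected number of steps to first reach position 2 from state s, with t(position 2) = 0. Conditioning on the first step:
t(position 1) = 1 + 0.4·t(position 1)
Solving: t(position 1) = 1.6667.
Expected steps from position 1 to position 2: 1.6667.

1.6667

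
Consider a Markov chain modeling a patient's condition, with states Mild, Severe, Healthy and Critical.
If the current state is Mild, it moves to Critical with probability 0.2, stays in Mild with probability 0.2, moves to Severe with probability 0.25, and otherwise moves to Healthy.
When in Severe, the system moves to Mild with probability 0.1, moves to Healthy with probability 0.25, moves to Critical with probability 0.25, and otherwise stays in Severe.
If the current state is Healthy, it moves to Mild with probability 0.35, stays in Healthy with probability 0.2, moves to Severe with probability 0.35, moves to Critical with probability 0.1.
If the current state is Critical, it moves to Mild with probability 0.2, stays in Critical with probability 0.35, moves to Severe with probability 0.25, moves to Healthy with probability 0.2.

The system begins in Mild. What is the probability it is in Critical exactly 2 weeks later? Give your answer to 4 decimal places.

0.2075

Propagate the distribution vector 2 weeks from Mild.
After 0 weeks: (1.0000, 0.0000, 0.0000, 0.0000)
After 1 week: (0.2000, 0.2500, 0.3500, 0.2000)
After 2 weeks: (0.2275, 0.3225, 0.2425, 0.2075)
P(in Critical after 2 weeks) = 0.2075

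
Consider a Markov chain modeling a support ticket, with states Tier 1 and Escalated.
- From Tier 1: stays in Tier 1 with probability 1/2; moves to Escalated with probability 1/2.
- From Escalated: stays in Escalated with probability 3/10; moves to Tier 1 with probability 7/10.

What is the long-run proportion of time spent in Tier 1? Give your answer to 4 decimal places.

0.5833

Let the stationary distribution be π with π = πP and π_1 + π_2 = 1.
π_1 = 0.5·π_1 + 0.7·π_2
Solving with the normalization constraint gives π = (0.5833, 0.4167).
So the stationary probability of Tier 1 is 0.5833.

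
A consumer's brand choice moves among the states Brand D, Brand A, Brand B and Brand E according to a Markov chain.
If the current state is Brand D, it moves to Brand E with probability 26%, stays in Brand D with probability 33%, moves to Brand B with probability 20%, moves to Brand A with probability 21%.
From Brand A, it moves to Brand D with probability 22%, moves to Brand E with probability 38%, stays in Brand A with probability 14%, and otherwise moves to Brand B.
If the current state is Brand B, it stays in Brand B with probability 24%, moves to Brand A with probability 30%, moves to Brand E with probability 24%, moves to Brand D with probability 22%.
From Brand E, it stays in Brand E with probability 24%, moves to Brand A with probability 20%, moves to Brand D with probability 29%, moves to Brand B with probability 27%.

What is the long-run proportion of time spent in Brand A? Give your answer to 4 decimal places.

Let the stationary distribution be π with π = πP and π_1 + π_2 + π_3 + π_4 = 1.
π_1 = 0.33·π_1 + 0.22·π_2 + 0.22·π_3 + 0.29·π_4
π_2 = 0.21·π_1 + 0.14·π_2 + 0.3·π_3 + 0.2·π_4
π_3 = 0.2·π_1 + 0.26·π_2 + 0.24·π_3 + 0.27·π_4
Solving with the normalization constraint gives π = (0.2688, 0.2140, 0.2418, 0.2753).
So the stationary probability of Brand A is 0.2140.

0.2140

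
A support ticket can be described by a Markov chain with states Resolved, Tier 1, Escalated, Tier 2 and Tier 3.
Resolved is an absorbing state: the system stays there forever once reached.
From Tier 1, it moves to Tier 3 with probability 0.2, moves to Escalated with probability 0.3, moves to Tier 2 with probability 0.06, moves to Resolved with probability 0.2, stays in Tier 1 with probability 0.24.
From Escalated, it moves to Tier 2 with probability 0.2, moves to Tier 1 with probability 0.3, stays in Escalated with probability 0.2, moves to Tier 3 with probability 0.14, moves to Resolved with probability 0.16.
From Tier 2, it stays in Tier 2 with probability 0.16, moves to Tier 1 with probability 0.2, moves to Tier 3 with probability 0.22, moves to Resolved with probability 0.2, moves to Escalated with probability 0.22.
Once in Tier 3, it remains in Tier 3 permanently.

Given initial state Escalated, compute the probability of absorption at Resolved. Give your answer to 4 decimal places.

Let h(s) be the probability of absorption at Resolved starting from transient state s. Then h(Resolved) = 1 and h(Tier 3) = 0. By first-step analysis:
h(Tier 1) = 0.2·1 + 0.24·h(Tier 1) + 0.3·h(Escalated) + 0.06·h(Tier 2) + 0.2·0
h(Escalated) = 0.16·1 + 0.3·h(Tier 1) + 0.2·h(Escalated) + 0.2·h(Tier 2) + 0.14·0
h(Tier 2) = 0.2·1 + 0.2·h(Tier 1) + 0.22·h(Escalated) + 0.16·h(Tier 2) + 0.22·0
Solving: h(Tier 1) = 0.5042, h(Escalated) = 0.5121, h(Tier 2) = 0.4923.
Starting from Escalated, the probability is 0.5121.

0.5121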